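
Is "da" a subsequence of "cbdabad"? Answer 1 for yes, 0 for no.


Check if "da" is a subsequence of "cbdabad"
Greedy scan:
  Position 0 ('c'): no match needed
  Position 1 ('b'): no match needed
  Position 2 ('d'): matches sub[0] = 'd'
  Position 3 ('a'): matches sub[1] = 'a'
  Position 4 ('b'): no match needed
  Position 5 ('a'): no match needed
  Position 6 ('d'): no match needed
All 2 characters matched => is a subsequence

1


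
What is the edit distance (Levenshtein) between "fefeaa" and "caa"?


Computing edit distance: "fefeaa" -> "caa"
DP table:
           c    a    a
      0    1    2    3
  f   1    1    2    3
  e   2    2    2    3
  f   3    3    3    3
  e   4    4    4    4
  a   5    5    4    4
  a   6    6    5    4
Edit distance = dp[6][3] = 4

4


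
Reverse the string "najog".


Input: najog
Reading characters right to left:
  Position 4: 'g'
  Position 3: 'o'
  Position 2: 'j'
  Position 1: 'a'
  Position 0: 'n'
Reversed: gojan

gojan


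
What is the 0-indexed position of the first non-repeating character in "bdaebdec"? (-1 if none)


Input: bdaebdec
Character frequencies:
  'a': 1
  'b': 2
  'c': 1
  'd': 2
  'e': 2
Scanning left to right for freq == 1:
  Position 0 ('b'): freq=2, skip
  Position 1 ('d'): freq=2, skip
  Position 2 ('a'): unique! => answer = 2

2


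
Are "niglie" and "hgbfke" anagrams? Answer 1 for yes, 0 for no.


Strings: "niglie", "hgbfke"
Sorted first:  egiiln
Sorted second: befghk
Differ at position 0: 'e' vs 'b' => not anagrams

0


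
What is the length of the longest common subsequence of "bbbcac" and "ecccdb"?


LCS of "bbbcac" and "ecccdb"
DP table:
           e    c    c    c    d    b
      0    0    0    0    0    0    0
  b   0    0    0    0    0    0    1
  b   0    0    0    0    0    0    1
  b   0    0    0    0    0    0    1
  c   0    0    1    1    1    1    1
  a   0    0    1    1    1    1    1
  c   0    0    1    2    2    2    2
LCS length = dp[6][6] = 2

2


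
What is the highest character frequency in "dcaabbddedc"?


Input: dcaabbddedc
Character counts:
  'a': 2
  'b': 2
  'c': 2
  'd': 4
  'e': 1
Maximum frequency: 4

4


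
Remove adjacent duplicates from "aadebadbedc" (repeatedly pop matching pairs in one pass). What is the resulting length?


Input: aadebadbedc
Stack-based adjacent duplicate removal:
  Read 'a': push. Stack: a
  Read 'a': matches stack top 'a' => pop. Stack: (empty)
  Read 'd': push. Stack: d
  Read 'e': push. Stack: de
  Read 'b': push. Stack: deb
  Read 'a': push. Stack: deba
  Read 'd': push. Stack: debad
  Read 'b': push. Stack: debadb
  Read 'e': push. Stack: debadbe
  Read 'd': push. Stack: debadbed
  Read 'c': push. Stack: debadbedc
Final stack: "debadbedc" (length 9)

9


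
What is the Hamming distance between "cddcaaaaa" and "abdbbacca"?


Comparing "cddcaaaaa" and "abdbbacca" position by position:
  Position 0: 'c' vs 'a' => differ
  Position 1: 'd' vs 'b' => differ
  Position 2: 'd' vs 'd' => same
  Position 3: 'c' vs 'b' => differ
  Position 4: 'a' vs 'b' => differ
  Position 5: 'a' vs 'a' => same
  Position 6: 'a' vs 'c' => differ
  Position 7: 'a' vs 'c' => differ
  Position 8: 'a' vs 'a' => same
Total differences (Hamming distance): 6

6


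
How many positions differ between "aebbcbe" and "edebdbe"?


Comparing "aebbcbe" and "edebdbe" position by position:
  Position 0: 'a' vs 'e' => DIFFER
  Position 1: 'e' vs 'd' => DIFFER
  Position 2: 'b' vs 'e' => DIFFER
  Position 3: 'b' vs 'b' => same
  Position 4: 'c' vs 'd' => DIFFER
  Position 5: 'b' vs 'b' => same
  Position 6: 'e' vs 'e' => same
Positions that differ: 4

4


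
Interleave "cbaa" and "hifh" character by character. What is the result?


Interleaving "cbaa" and "hifh":
  Position 0: 'c' from first, 'h' from second => "ch"
  Position 1: 'b' from first, 'i' from second => "bi"
  Position 2: 'a' from first, 'f' from second => "af"
  Position 3: 'a' from first, 'h' from second => "ah"
Result: chbiafah

chbiafah


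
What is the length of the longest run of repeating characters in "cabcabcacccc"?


Input: "cabcabcacccc"
Scanning for longest run:
  Position 1 ('a'): new char, reset run to 1
  Position 2 ('b'): new char, reset run to 1
  Position 3 ('c'): new char, reset run to 1
  Position 4 ('a'): new char, reset run to 1
  Position 5 ('b'): new char, reset run to 1
  Position 6 ('c'): new char, reset run to 1
  Position 7 ('a'): new char, reset run to 1
  Position 8 ('c'): new char, reset run to 1
  Position 9 ('c'): continues run of 'c', length=2
  Position 10 ('c'): continues run of 'c', length=3
  Position 11 ('c'): continues run of 'c', length=4
Longest run: 'c' with length 4

4


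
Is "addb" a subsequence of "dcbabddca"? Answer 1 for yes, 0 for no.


Check if "addb" is a subsequence of "dcbabddca"
Greedy scan:
  Position 0 ('d'): no match needed
  Position 1 ('c'): no match needed
  Position 2 ('b'): no match needed
  Position 3 ('a'): matches sub[0] = 'a'
  Position 4 ('b'): no match needed
  Position 5 ('d'): matches sub[1] = 'd'
  Position 6 ('d'): matches sub[2] = 'd'
  Position 7 ('c'): no match needed
  Position 8 ('a'): no match needed
Only matched 3/4 characters => not a subsequence

0


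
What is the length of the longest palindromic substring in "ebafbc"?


Input: "ebafbc"
Checking substrings for palindromes:
  No multi-char palindromic substrings found
Longest palindromic substring: "e" with length 1

1


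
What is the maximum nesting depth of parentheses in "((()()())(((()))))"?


Input: "((()()())(((()))))"
Tracking depth:
  Position 0 '(': depth becomes 1
  Position 1 '(': depth becomes 2
  Position 2 '(': depth becomes 3
  Position 3 ')': depth becomes 2
  Position 4 '(': depth becomes 3
  Position 5 ')': depth becomes 2
  Position 6 '(': depth becomes 3
  Position 7 ')': depth becomes 2
  Position 8 ')': depth becomes 1
  Position 9 '(': depth becomes 2
  Position 10 '(': depth becomes 3
  Position 11 '(': depth becomes 4
  Position 12 '(': depth becomes 5
  Position 13 ')': depth becomes 4
  Position 14 ')': depth becomes 3
  Position 15 ')': depth becomes 2
  Position 16 ')': depth becomes 1
  Position 17 ')': depth becomes 0
Maximum depth reached: 5

5


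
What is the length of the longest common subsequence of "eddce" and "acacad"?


LCS of "eddce" and "acacad"
DP table:
           a    c    a    c    a    d
      0    0    0    0    0    0    0
  e   0    0    0    0    0    0    0
  d   0    0    0    0    0    0    1
  d   0    0    0    0    0    0    1
  c   0    0    1    1    1    1    1
  e   0    0    1    1    1    1    1
LCS length = dp[5][6] = 1

1


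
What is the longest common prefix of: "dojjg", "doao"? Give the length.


Words: dojjg, doao
  Position 0: all 'd' => match
  Position 1: all 'o' => match
  Position 2: ('j', 'a') => mismatch, stop
LCP = "do" (length 2)

2


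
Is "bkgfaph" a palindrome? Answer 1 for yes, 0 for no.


Input: bkgfaph
Reversed: hpafgkb
  Compare pos 0 ('b') with pos 6 ('h'): MISMATCH
  Compare pos 1 ('k') with pos 5 ('p'): MISMATCH
  Compare pos 2 ('g') with pos 4 ('a'): MISMATCH
Result: not a palindrome

0


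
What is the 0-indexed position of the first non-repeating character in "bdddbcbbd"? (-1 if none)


Input: bdddbcbbd
Character frequencies:
  'b': 4
  'c': 1
  'd': 4
Scanning left to right for freq == 1:
  Position 0 ('b'): freq=4, skip
  Position 1 ('d'): freq=4, skip
  Position 2 ('d'): freq=4, skip
  Position 3 ('d'): freq=4, skip
  Position 4 ('b'): freq=4, skip
  Position 5 ('c'): unique! => answer = 5

5


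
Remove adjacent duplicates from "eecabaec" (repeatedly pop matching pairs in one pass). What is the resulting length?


Input: eecabaec
Stack-based adjacent duplicate removal:
  Read 'e': push. Stack: e
  Read 'e': matches stack top 'e' => pop. Stack: (empty)
  Read 'c': push. Stack: c
  Read 'a': push. Stack: ca
  Read 'b': push. Stack: cab
  Read 'a': push. Stack: caba
  Read 'e': push. Stack: cabae
  Read 'c': push. Stack: cabaec
Final stack: "cabaec" (length 6)

6


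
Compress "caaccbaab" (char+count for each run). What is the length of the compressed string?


Input: caaccbaab
Runs:
  'c' x 1 => "c1"
  'a' x 2 => "a2"
  'c' x 2 => "c2"
  'b' x 1 => "b1"
  'a' x 2 => "a2"
  'b' x 1 => "b1"
Compressed: "c1a2c2b1a2b1"
Compressed length: 12

12


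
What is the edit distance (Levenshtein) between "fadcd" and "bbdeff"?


Computing edit distance: "fadcd" -> "bbdeff"
DP table:
           b    b    d    e    f    f
      0    1    2    3    4    5    6
  f   1    1    2    3    4    4    5
  a   2    2    2    3    4    5    5
  d   3    3    3    2    3    4    5
  c   4    4    4    3    3    4    5
  d   5    5    5    4    4    4    5
Edit distance = dp[5][6] = 5

5


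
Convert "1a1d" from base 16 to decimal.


Input: "1a1d" in base 16
Positional expansion:
  Digit '1' (value 1) x 16^3 = 4096
  Digit 'a' (value 10) x 16^2 = 2560
  Digit '1' (value 1) x 16^1 = 16
  Digit 'd' (value 13) x 16^0 = 13
Sum = 6685

6685


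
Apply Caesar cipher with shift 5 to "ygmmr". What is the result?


Caesar cipher: shift "ygmmr" by 5
  'y' (pos 24) + 5 = pos 3 = 'd'
  'g' (pos 6) + 5 = pos 11 = 'l'
  'm' (pos 12) + 5 = pos 17 = 'r'
  'm' (pos 12) + 5 = pos 17 = 'r'
  'r' (pos 17) + 5 = pos 22 = 'w'
Result: dlrrw

dlrrw


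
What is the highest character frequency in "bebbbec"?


Input: bebbbec
Character counts:
  'b': 4
  'c': 1
  'e': 2
Maximum frequency: 4

4


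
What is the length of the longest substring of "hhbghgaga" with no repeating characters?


Input: "hhbghgaga"
Sliding window (track last position of each char):
  Position 0 ('h'): window [0,0] length 1 -- new best
  Position 1 ('h'): repeat (last at 0), move window start to 1
  Position 1 ('h'): window [1,1] length 1
  Position 2 ('b'): window [1,2] length 2 -- new best
  Position 3 ('g'): window [1,3] length 3 -- new best
  Position 4 ('h'): repeat (last at 1), move window start to 2
  Position 4 ('h'): window [2,4] length 3
  Position 5 ('g'): repeat (last at 3), move window start to 4
  Position 5 ('g'): window [4,5] length 2
  Position 6 ('a'): window [4,6] length 3
  Position 7 ('g'): repeat (last at 5), move window start to 6
  Position 7 ('g'): window [6,7] length 2
  Position 8 ('a'): repeat (last at 6), move window start to 7
  Position 8 ('a'): window [7,8] length 2
Longest substring with no repeats: "hbg" with length 3

3


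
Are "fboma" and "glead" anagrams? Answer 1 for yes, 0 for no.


Strings: "fboma", "glead"
Sorted first:  abfmo
Sorted second: adegl
Differ at position 1: 'b' vs 'd' => not anagrams

0


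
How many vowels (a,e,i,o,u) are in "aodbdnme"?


Input: aodbdnme
Checking each character:
  'a' at position 0: vowel (running total: 1)
  'o' at position 1: vowel (running total: 2)
  'd' at position 2: consonant
  'b' at position 3: consonant
  'd' at position 4: consonant
  'n' at position 5: consonant
  'm' at position 6: consonant
  'e' at position 7: vowel (running total: 3)
Total vowels: 3

3


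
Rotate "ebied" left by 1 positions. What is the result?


Input: "ebied", rotate left by 1
First 1 characters: "e"
Remaining characters: "bied"
Concatenate remaining + first: "bied" + "e" = "biede"

biede


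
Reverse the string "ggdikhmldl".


Input: ggdikhmldl
Reading characters right to left:
  Position 9: 'l'
  Position 8: 'd'
  Position 7: 'l'
  Position 6: 'm'
  Position 5: 'h'
  Position 4: 'k'
  Position 3: 'i'
  Position 2: 'd'
  Position 1: 'g'
  Position 0: 'g'
Reversed: ldlmhkidgg

ldlmhkidgg


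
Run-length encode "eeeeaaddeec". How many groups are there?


Input: eeeeaaddeec
Scanning for consecutive runs:
  Group 1: 'e' x 4 (positions 0-3)
  Group 2: 'a' x 2 (positions 4-5)
  Group 3: 'd' x 2 (positions 6-7)
  Group 4: 'e' x 2 (positions 8-9)
  Group 5: 'c' x 1 (positions 10-10)
Total groups: 5

5


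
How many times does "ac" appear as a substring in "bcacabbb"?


Searching for "ac" in "bcacabbb"
Scanning each position:
  Position 0: "bc" => no
  Position 1: "ca" => no
  Position 2: "ac" => MATCH
  Position 3: "ca" => no
  Position 4: "ab" => no
  Position 5: "bb" => no
  Position 6: "bb" => no
Total occurrences: 1

1


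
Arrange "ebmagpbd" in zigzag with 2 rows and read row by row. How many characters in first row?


Zigzag "ebmagpbd" into 2 rows:
Placing characters:
  'e' => row 0
  'b' => row 1
  'm' => row 0
  'a' => row 1
  'g' => row 0
  'p' => row 1
  'b' => row 0
  'd' => row 1
Rows:
  Row 0: "emgb"
  Row 1: "bapd"
First row length: 4

4


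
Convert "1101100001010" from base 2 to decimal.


Input: "1101100001010" in base 2
Positional expansion:
  Digit '1' (value 1) x 2^12 = 4096
  Digit '1' (value 1) x 2^11 = 2048
  Digit '0' (value 0) x 2^10 = 0
  Digit '1' (value 1) x 2^9 = 512
  Digit '1' (value 1) x 2^8 = 256
  Digit '0' (value 0) x 2^7 = 0
  Digit '0' (value 0) x 2^6 = 0
  Digit '0' (value 0) x 2^5 = 0
  Digit '0' (value 0) x 2^4 = 0
  Digit '1' (value 1) x 2^3 = 8
  Digit '0' (value 0) x 2^2 = 0
  Digit '1' (value 1) x 2^1 = 2
  Digit '0' (value 0) x 2^0 = 0
Sum = 6922

6922


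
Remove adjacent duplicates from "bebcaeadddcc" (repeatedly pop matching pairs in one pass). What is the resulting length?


Input: bebcaeadddcc
Stack-based adjacent duplicate removal:
  Read 'b': push. Stack: b
  Read 'e': push. Stack: be
  Read 'b': push. Stack: beb
  Read 'c': push. Stack: bebc
  Read 'a': push. Stack: bebca
  Read 'e': push. Stack: bebcae
  Read 'a': push. Stack: bebcaea
  Read 'd': push. Stack: bebcaead
  Read 'd': matches stack top 'd' => pop. Stack: bebcaea
  Read 'd': push. Stack: bebcaead
  Read 'c': push. Stack: bebcaeadc
  Read 'c': matches stack top 'c' => pop. Stack: bebcaead
Final stack: "bebcaead" (length 8)

8


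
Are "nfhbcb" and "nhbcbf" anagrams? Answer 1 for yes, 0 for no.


Strings: "nfhbcb", "nhbcbf"
Sorted first:  bbcfhn
Sorted second: bbcfhn
Sorted forms match => anagrams

1


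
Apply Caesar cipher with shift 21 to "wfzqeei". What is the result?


Caesar cipher: shift "wfzqeei" by 21
  'w' (pos 22) + 21 = pos 17 = 'r'
  'f' (pos 5) + 21 = pos 0 = 'a'
  'z' (pos 25) + 21 = pos 20 = 'u'
  'q' (pos 16) + 21 = pos 11 = 'l'
  'e' (pos 4) + 21 = pos 25 = 'z'
  'e' (pos 4) + 21 = pos 25 = 'z'
  'i' (pos 8) + 21 = pos 3 = 'd'
Result: raulzzd

raulzzd


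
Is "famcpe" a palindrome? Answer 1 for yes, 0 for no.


Input: famcpe
Reversed: epcmaf
  Compare pos 0 ('f') with pos 5 ('e'): MISMATCH
  Compare pos 1 ('a') with pos 4 ('p'): MISMATCH
  Compare pos 2 ('m') with pos 3 ('c'): MISMATCH
Result: not a palindrome

0


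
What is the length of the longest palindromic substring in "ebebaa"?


Input: "ebebaa"
Checking substrings for palindromes:
  [0:3] "ebe" (len 3) => palindrome
  [1:4] "beb" (len 3) => palindrome
  [4:6] "aa" (len 2) => palindrome
Longest palindromic substring: "ebe" with length 3

3


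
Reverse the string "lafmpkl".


Input: lafmpkl
Reading characters right to left:
  Position 6: 'l'
  Position 5: 'k'
  Position 4: 'p'
  Position 3: 'm'
  Position 2: 'f'
  Position 1: 'a'
  Position 0: 'l'
Reversed: lkpmfal

lkpmfal


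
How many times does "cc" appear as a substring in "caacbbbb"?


Searching for "cc" in "caacbbbb"
Scanning each position:
  Position 0: "ca" => no
  Position 1: "aa" => no
  Position 2: "ac" => no
  Position 3: "cb" => no
  Position 4: "bb" => no
  Position 5: "bb" => no
  Position 6: "bb" => no
Total occurrences: 0

0


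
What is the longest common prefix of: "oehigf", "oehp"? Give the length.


Words: oehigf, oehp
  Position 0: all 'o' => match
  Position 1: all 'e' => match
  Position 2: all 'h' => match
  Position 3: ('i', 'p') => mismatch, stop
LCP = "oeh" (length 3)

3


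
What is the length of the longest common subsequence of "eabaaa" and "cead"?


LCS of "eabaaa" and "cead"
DP table:
           c    e    a    d
      0    0    0    0    0
  e   0    0    1    1    1
  a   0    0    1    2    2
  b   0    0    1    2    2
  a   0    0    1    2    2
  a   0    0    1    2    2
  a   0    0    1    2    2
LCS length = dp[6][4] = 2

2


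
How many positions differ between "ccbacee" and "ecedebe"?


Comparing "ccbacee" and "ecedebe" position by position:
  Position 0: 'c' vs 'e' => DIFFER
  Position 1: 'c' vs 'c' => same
  Position 2: 'b' vs 'e' => DIFFER
  Position 3: 'a' vs 'd' => DIFFER
  Position 4: 'c' vs 'e' => DIFFER
  Position 5: 'e' vs 'b' => DIFFER
  Position 6: 'e' vs 'e' => same
Positions that differ: 5

5


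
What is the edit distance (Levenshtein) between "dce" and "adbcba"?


Computing edit distance: "dce" -> "adbcba"
DP table:
           a    d    b    c    b    a
      0    1    2    3    4    5    6
  d   1    1    1    2    3    4    5
  c   2    2    2    2    2    3    4
  e   3    3    3    3    3    3    4
Edit distance = dp[3][6] = 4

4


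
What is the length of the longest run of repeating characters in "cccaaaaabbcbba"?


Input: "cccaaaaabbcbba"
Scanning for longest run:
  Position 1 ('c'): continues run of 'c', length=2
  Position 2 ('c'): continues run of 'c', length=3
  Position 3 ('a'): new char, reset run to 1
  Position 4 ('a'): continues run of 'a', length=2
  Position 5 ('a'): continues run of 'a', length=3
  Position 6 ('a'): continues run of 'a', length=4
  Position 7 ('a'): continues run of 'a', length=5
  Position 8 ('b'): new char, reset run to 1
  Position 9 ('b'): continues run of 'b', length=2
  Position 10 ('c'): new char, reset run to 1
  Position 11 ('b'): new char, reset run to 1
  Position 12 ('b'): continues run of 'b', length=2
  Position 13 ('a'): new char, reset run to 1
Longest run: 'a' with length 5

5


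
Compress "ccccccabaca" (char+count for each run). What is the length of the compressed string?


Input: ccccccabaca
Runs:
  'c' x 6 => "c6"
  'a' x 1 => "a1"
  'b' x 1 => "b1"
  'a' x 1 => "a1"
  'c' x 1 => "c1"
  'a' x 1 => "a1"
Compressed: "c6a1b1a1c1a1"
Compressed length: 12

12


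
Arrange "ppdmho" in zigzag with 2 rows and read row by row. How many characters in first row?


Zigzag "ppdmho" into 2 rows:
Placing characters:
  'p' => row 0
  'p' => row 1
  'd' => row 0
  'm' => row 1
  'h' => row 0
  'o' => row 1
Rows:
  Row 0: "pdh"
  Row 1: "pmo"
First row length: 3

3


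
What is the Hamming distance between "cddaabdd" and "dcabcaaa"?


Comparing "cddaabdd" and "dcabcaaa" position by position:
  Position 0: 'c' vs 'd' => differ
  Position 1: 'd' vs 'c' => differ
  Position 2: 'd' vs 'a' => differ
  Position 3: 'a' vs 'b' => differ
  Position 4: 'a' vs 'c' => differ
  Position 5: 'b' vs 'a' => differ
  Position 6: 'd' vs 'a' => differ
  Position 7: 'd' vs 'a' => differ
Total differences (Hamming distance): 8

8


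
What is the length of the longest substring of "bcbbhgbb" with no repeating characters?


Input: "bcbbhgbb"
Sliding window (track last position of each char):
  Position 0 ('b'): window [0,0] length 1 -- new best
  Position 1 ('c'): window [0,1] length 2 -- new best
  Position 2 ('b'): repeat (last at 0), move window start to 1
  Position 2 ('b'): window [1,2] length 2
  Position 3 ('b'): repeat (last at 2), move window start to 3
  Position 3 ('b'): window [3,3] length 1
  Position 4 ('h'): window [3,4] length 2
  Position 5 ('g'): window [3,5] length 3 -- new best
  Position 6 ('b'): repeat (last at 3), move window start to 4
  Position 6 ('b'): window [4,6] length 3
  Position 7 ('b'): repeat (last at 6), move window start to 7
  Position 7 ('b'): window [7,7] length 1
Longest substring with no repeats: "bhg" with length 3

3


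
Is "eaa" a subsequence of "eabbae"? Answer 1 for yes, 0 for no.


Check if "eaa" is a subsequence of "eabbae"
Greedy scan:
  Position 0 ('e'): matches sub[0] = 'e'
  Position 1 ('a'): matches sub[1] = 'a'
  Position 2 ('b'): no match needed
  Position 3 ('b'): no match needed
  Position 4 ('a'): matches sub[2] = 'a'
  Position 5 ('e'): no match needed
All 3 characters matched => is a subsequence

1


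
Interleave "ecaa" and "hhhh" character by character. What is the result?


Interleaving "ecaa" and "hhhh":
  Position 0: 'e' from first, 'h' from second => "eh"
  Position 1: 'c' from first, 'h' from second => "ch"
  Position 2: 'a' from first, 'h' from second => "ah"
  Position 3: 'a' from first, 'h' from second => "ah"
Result: ehchahah

ehchahah


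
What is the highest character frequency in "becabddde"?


Input: becabddde
Character counts:
  'a': 1
  'b': 2
  'c': 1
  'd': 3
  'e': 2
Maximum frequency: 3

3


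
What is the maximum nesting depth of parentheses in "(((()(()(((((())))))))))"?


Input: "(((()(()(((((())))))))))"
Tracking depth:
  Position 0 '(': depth becomes 1
  Position 1 '(': depth becomes 2
  Position 2 '(': depth becomes 3
  Position 3 '(': depth becomes 4
  Position 4 ')': depth becomes 3
  Position 5 '(': depth becomes 4
  Position 6 '(': depth becomes 5
  Position 7 ')': depth becomes 4
  Position 8 '(': depth becomes 5
  Position 9 '(': depth becomes 6
  Position 10 '(': depth becomes 7
  Position 11 '(': depth becomes 8
  Position 12 '(': depth becomes 9
  Position 13 '(': depth becomes 10
  Position 14 ')': depth becomes 9
  Position 15 ')': depth becomes 8
  Position 16 ')': depth becomes 7
  Position 17 ')': depth becomes 6
  Position 18 ')': depth becomes 5
  Position 19 ')': depth becomes 4
  Position 20 ')': depth becomes 3
  Position 21 ')': depth becomes 2
  Position 22 ')': depth becomes 1
  Position 23 ')': depth becomes 0
Maximum depth reached: 10

10


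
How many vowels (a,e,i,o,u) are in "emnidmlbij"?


Input: emnidmlbij
Checking each character:
  'e' at position 0: vowel (running total: 1)
  'm' at position 1: consonant
  'n' at position 2: consonant
  'i' at position 3: vowel (running total: 2)
  'd' at position 4: consonant
  'm' at position 5: consonant
  'l' at position 6: consonant
  'b' at position 7: consonant
  'i' at position 8: vowel (running total: 3)
  'j' at position 9: consonant
Total vowels: 3

3


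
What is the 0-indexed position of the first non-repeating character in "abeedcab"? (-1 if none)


Input: abeedcab
Character frequencies:
  'a': 2
  'b': 2
  'c': 1
  'd': 1
  'e': 2
Scanning left to right for freq == 1:
  Position 0 ('a'): freq=2, skip
  Position 1 ('b'): freq=2, skip
  Position 2 ('e'): freq=2, skip
  Position 3 ('e'): freq=2, skip
  Position 4 ('d'): unique! => answer = 4

4


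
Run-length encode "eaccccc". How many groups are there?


Input: eaccccc
Scanning for consecutive runs:
  Group 1: 'e' x 1 (positions 0-0)
  Group 2: 'a' x 1 (positions 1-1)
  Group 3: 'c' x 5 (positions 2-6)
Total groups: 3

3


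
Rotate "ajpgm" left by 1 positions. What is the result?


Input: "ajpgm", rotate left by 1
First 1 characters: "a"
Remaining characters: "jpgm"
Concatenate remaining + first: "jpgm" + "a" = "jpgma"

jpgma


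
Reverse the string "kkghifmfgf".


Input: kkghifmfgf
Reading characters right to left:
  Position 9: 'f'
  Position 8: 'g'
  Position 7: 'f'
  Position 6: 'm'
  Position 5: 'f'
  Position 4: 'i'
  Position 3: 'h'
  Position 2: 'g'
  Position 1: 'k'
  Position 0: 'k'
Reversed: fgfmfihgkk

fgfmfihgkk


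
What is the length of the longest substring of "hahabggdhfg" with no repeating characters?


Input: "hahabggdhfg"
Sliding window (track last position of each char):
  Position 0 ('h'): window [0,0] length 1 -- new best
  Position 1 ('a'): window [0,1] length 2 -- new best
  Position 2 ('h'): repeat (last at 0), move window start to 1
  Position 2 ('h'): window [1,2] length 2
  Position 3 ('a'): repeat (last at 1), move window start to 2
  Position 3 ('a'): window [2,3] length 2
  Position 4 ('b'): window [2,4] length 3 -- new best
  Position 5 ('g'): window [2,5] length 4 -- new best
  Position 6 ('g'): repeat (last at 5), move window start to 6
  Position 6 ('g'): window [6,6] length 1
  Position 7 ('d'): window [6,7] length 2
  Position 8 ('h'): window [6,8] length 3
  Position 9 ('f'): window [6,9] length 4
  Position 10 ('g'): repeat (last at 6), move window start to 7
  Position 10 ('g'): window [7,10] length 4
Longest substring with no repeats: "habg" with length 4

4


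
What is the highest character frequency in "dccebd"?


Input: dccebd
Character counts:
  'b': 1
  'c': 2
  'd': 2
  'e': 1
Maximum frequency: 2

2


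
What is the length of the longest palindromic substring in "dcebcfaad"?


Input: "dcebcfaad"
Checking substrings for palindromes:
  [6:8] "aa" (len 2) => palindrome
Longest palindromic substring: "aa" with length 2

2


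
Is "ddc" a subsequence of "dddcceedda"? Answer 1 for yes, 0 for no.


Check if "ddc" is a subsequence of "dddcceedda"
Greedy scan:
  Position 0 ('d'): matches sub[0] = 'd'
  Position 1 ('d'): matches sub[1] = 'd'
  Position 2 ('d'): no match needed
  Position 3 ('c'): matches sub[2] = 'c'
  Position 4 ('c'): no match needed
  Position 5 ('e'): no match needed
  Position 6 ('e'): no match needed
  Position 7 ('d'): no match needed
  Position 8 ('d'): no match needed
  Position 9 ('a'): no match needed
All 3 characters matched => is a subsequence

1


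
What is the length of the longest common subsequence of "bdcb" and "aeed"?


LCS of "bdcb" and "aeed"
DP table:
           a    e    e    d
      0    0    0    0    0
  b   0    0    0    0    0
  d   0    0    0    0    1
  c   0    0    0    0    1
  b   0    0    0    0    1
LCS length = dp[4][4] = 1

1


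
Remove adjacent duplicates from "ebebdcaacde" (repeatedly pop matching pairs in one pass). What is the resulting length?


Input: ebebdcaacde
Stack-based adjacent duplicate removal:
  Read 'e': push. Stack: e
  Read 'b': push. Stack: eb
  Read 'e': push. Stack: ebe
  Read 'b': push. Stack: ebeb
  Read 'd': push. Stack: ebebd
  Read 'c': push. Stack: ebebdc
  Read 'a': push. Stack: ebebdca
  Read 'a': matches stack top 'a' => pop. Stack: ebebdc
  Read 'c': matches stack top 'c' => pop. Stack: ebebd
  Read 'd': matches stack top 'd' => pop. Stack: ebeb
  Read 'e': push. Stack: ebebe
Final stack: "ebebe" (length 5)

5


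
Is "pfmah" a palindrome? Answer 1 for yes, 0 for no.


Input: pfmah
Reversed: hamfp
  Compare pos 0 ('p') with pos 4 ('h'): MISMATCH
  Compare pos 1 ('f') with pos 3 ('a'): MISMATCH
Result: not a palindrome

0


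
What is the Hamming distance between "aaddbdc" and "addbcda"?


Comparing "aaddbdc" and "addbcda" position by position:
  Position 0: 'a' vs 'a' => same
  Position 1: 'a' vs 'd' => differ
  Position 2: 'd' vs 'd' => same
  Position 3: 'd' vs 'b' => differ
  Position 4: 'b' vs 'c' => differ
  Position 5: 'd' vs 'd' => same
  Position 6: 'c' vs 'a' => differ
Total differences (Hamming distance): 4

4


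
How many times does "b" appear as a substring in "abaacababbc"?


Searching for "b" in "abaacababbc"
Scanning each position:
  Position 0: "a" => no
  Position 1: "b" => MATCH
  Position 2: "a" => no
  Position 3: "a" => no
  Position 4: "c" => no
  Position 5: "a" => no
  Position 6: "b" => MATCH
  Position 7: "a" => no
  Position 8: "b" => MATCH
  Position 9: "b" => MATCH
  Position 10: "c" => no
Total occurrences: 4

4


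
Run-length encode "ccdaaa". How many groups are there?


Input: ccdaaa
Scanning for consecutive runs:
  Group 1: 'c' x 2 (positions 0-1)
  Group 2: 'd' x 1 (positions 2-2)
  Group 3: 'a' x 3 (positions 3-5)
Total groups: 3

3


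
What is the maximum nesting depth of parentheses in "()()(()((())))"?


Input: "()()(()((())))"
Tracking depth:
  Position 0 '(': depth becomes 1
  Position 1 ')': depth becomes 0
  Position 2 '(': depth becomes 1
  Position 3 ')': depth becomes 0
  Position 4 '(': depth becomes 1
  Position 5 '(': depth becomes 2
  Position 6 ')': depth becomes 1
  Position 7 '(': depth becomes 2
  Position 8 '(': depth becomes 3
  Position 9 '(': depth becomes 4
  Position 10 ')': depth becomes 3
  Position 11 ')': depth becomes 2
  Position 12 ')': depth becomes 1
  Position 13 ')': depth becomes 0
Maximum depth reached: 4

4


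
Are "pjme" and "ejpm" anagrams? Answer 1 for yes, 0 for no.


Strings: "pjme", "ejpm"
Sorted first:  ejmp
Sorted second: ejmp
Sorted forms match => anagrams

1


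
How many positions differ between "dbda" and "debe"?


Comparing "dbda" and "debe" position by position:
  Position 0: 'd' vs 'd' => same
  Position 1: 'b' vs 'e' => DIFFER
  Position 2: 'd' vs 'b' => DIFFER
  Position 3: 'a' vs 'e' => DIFFER
Positions that differ: 3

3


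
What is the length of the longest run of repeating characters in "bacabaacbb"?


Input: "bacabaacbb"
Scanning for longest run:
  Position 1 ('a'): new char, reset run to 1
  Position 2 ('c'): new char, reset run to 1
  Position 3 ('a'): new char, reset run to 1
  Position 4 ('b'): new char, reset run to 1
  Position 5 ('a'): new char, reset run to 1
  Position 6 ('a'): continues run of 'a', length=2
  Position 7 ('c'): new char, reset run to 1
  Position 8 ('b'): new char, reset run to 1
  Position 9 ('b'): continues run of 'b', length=2
Longest run: 'a' with length 2

2


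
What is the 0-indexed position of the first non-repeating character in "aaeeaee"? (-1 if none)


Input: aaeeaee
Character frequencies:
  'a': 3
  'e': 4
Scanning left to right for freq == 1:
  Position 0 ('a'): freq=3, skip
  Position 1 ('a'): freq=3, skip
  Position 2 ('e'): freq=4, skip
  Position 3 ('e'): freq=4, skip
  Position 4 ('a'): freq=3, skip
  Position 5 ('e'): freq=4, skip
  Position 6 ('e'): freq=4, skip
  No unique character found => answer = -1

-1


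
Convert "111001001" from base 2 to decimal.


Input: "111001001" in base 2
Positional expansion:
  Digit '1' (value 1) x 2^8 = 256
  Digit '1' (value 1) x 2^7 = 128
  Digit '1' (value 1) x 2^6 = 64
  Digit '0' (value 0) x 2^5 = 0
  Digit '0' (value 0) x 2^4 = 0
  Digit '1' (value 1) x 2^3 = 8
  Digit '0' (value 0) x 2^2 = 0
  Digit '0' (value 0) x 2^1 = 0
  Digit '1' (value 1) x 2^0 = 1
Sum = 457

457


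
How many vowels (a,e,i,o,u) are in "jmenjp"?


Input: jmenjp
Checking each character:
  'j' at position 0: consonant
  'm' at position 1: consonant
  'e' at position 2: vowel (running total: 1)
  'n' at position 3: consonant
  'j' at position 4: consonant
  'p' at position 5: consonant
Total vowels: 1

1


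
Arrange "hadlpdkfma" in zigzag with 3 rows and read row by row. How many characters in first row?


Zigzag "hadlpdkfma" into 3 rows:
Placing characters:
  'h' => row 0
  'a' => row 1
  'd' => row 2
  'l' => row 1
  'p' => row 0
  'd' => row 1
  'k' => row 2
  'f' => row 1
  'm' => row 0
  'a' => row 1
Rows:
  Row 0: "hpm"
  Row 1: "aldfa"
  Row 2: "dk"
First row length: 3

3


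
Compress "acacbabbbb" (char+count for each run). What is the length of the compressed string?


Input: acacbabbbb
Runs:
  'a' x 1 => "a1"
  'c' x 1 => "c1"
  'a' x 1 => "a1"
  'c' x 1 => "c1"
  'b' x 1 => "b1"
  'a' x 1 => "a1"
  'b' x 4 => "b4"
Compressed: "a1c1a1c1b1a1b4"
Compressed length: 14

14


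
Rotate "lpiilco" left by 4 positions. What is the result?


Input: "lpiilco", rotate left by 4
First 4 characters: "lpii"
Remaining characters: "lco"
Concatenate remaining + first: "lco" + "lpii" = "lcolpii"

lcolpii


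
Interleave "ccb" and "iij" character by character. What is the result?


Interleaving "ccb" and "iij":
  Position 0: 'c' from first, 'i' from second => "ci"
  Position 1: 'c' from first, 'i' from second => "ci"
  Position 2: 'b' from first, 'j' from second => "bj"
Result: cicibj

cicibj


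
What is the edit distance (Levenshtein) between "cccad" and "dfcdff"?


Computing edit distance: "cccad" -> "dfcdff"
DP table:
           d    f    c    d    f    f
      0    1    2    3    4    5    6
  c   1    1    2    2    3    4    5
  c   2    2    2    2    3    4    5
  c   3    3    3    2    3    4    5
  a   4    4    4    3    3    4    5
  d   5    4    5    4    3    4    5
Edit distance = dp[5][6] = 5

5


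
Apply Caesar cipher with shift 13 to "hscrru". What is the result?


Caesar cipher: shift "hscrru" by 13
  'h' (pos 7) + 13 = pos 20 = 'u'
  's' (pos 18) + 13 = pos 5 = 'f'
  'c' (pos 2) + 13 = pos 15 = 'p'
  'r' (pos 17) + 13 = pos 4 = 'e'
  'r' (pos 17) + 13 = pos 4 = 'e'
  'u' (pos 20) + 13 = pos 7 = 'h'
Result: ufpeeh

ufpeeh


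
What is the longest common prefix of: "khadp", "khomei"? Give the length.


Words: khadp, khomei
  Position 0: all 'k' => match
  Position 1: all 'h' => match
  Position 2: ('a', 'o') => mismatch, stop
LCP = "kh" (length 2)

2


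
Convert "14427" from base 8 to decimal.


Input: "14427" in base 8
Positional expansion:
  Digit '1' (value 1) x 8^4 = 4096
  Digit '4' (value 4) x 8^3 = 2048
  Digit '4' (value 4) x 8^2 = 256
  Digit '2' (value 2) x 8^1 = 16
  Digit '7' (value 7) x 8^0 = 7
Sum = 6423

6423


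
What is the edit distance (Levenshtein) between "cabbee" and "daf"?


Computing edit distance: "cabbee" -> "daf"
DP table:
           d    a    f
      0    1    2    3
  c   1    1    2    3
  a   2    2    1    2
  b   3    3    2    2
  b   4    4    3    3
  e   5    5    4    4
  e   6    6    5    5
Edit distance = dp[6][3] = 5

5


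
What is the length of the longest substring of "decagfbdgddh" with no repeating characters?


Input: "decagfbdgddh"
Sliding window (track last position of each char):
  Position 0 ('d'): window [0,0] length 1 -- new best
  Position 1 ('e'): window [0,1] length 2 -- new best
  Position 2 ('c'): window [0,2] length 3 -- new best
  Position 3 ('a'): window [0,3] length 4 -- new best
  Position 4 ('g'): window [0,4] length 5 -- new best
  Position 5 ('f'): window [0,5] length 6 -- new best
  Position 6 ('b'): window [0,6] length 7 -- new best
  Position 7 ('d'): repeat (last at 0), move window start to 1
  Position 7 ('d'): window [1,7] length 7
  Position 8 ('g'): repeat (last at 4), move window start to 5
  Position 8 ('g'): window [5,8] length 4
  Position 9 ('d'): repeat (last at 7), move window start to 8
  Position 9 ('d'): window [8,9] length 2
  Position 10 ('d'): repeat (last at 9), move window start to 10
  Position 10 ('d'): window [10,10] length 1
  Position 11 ('h'): window [10,11] length 2
Longest substring with no repeats: "decagfb" with length 7

7


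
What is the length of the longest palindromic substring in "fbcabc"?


Input: "fbcabc"
Checking substrings for palindromes:
  No multi-char palindromic substrings found
Longest palindromic substring: "f" with length 1

1


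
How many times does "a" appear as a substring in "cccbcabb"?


Searching for "a" in "cccbcabb"
Scanning each position:
  Position 0: "c" => no
  Position 1: "c" => no
  Position 2: "c" => no
  Position 3: "b" => no
  Position 4: "c" => no
  Position 5: "a" => MATCH
  Position 6: "b" => no
  Position 7: "b" => no
Total occurrences: 1

1


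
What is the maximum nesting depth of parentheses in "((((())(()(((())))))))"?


Input: "((((())(()(((())))))))"
Tracking depth:
  Position 0 '(': depth becomes 1
  Position 1 '(': depth becomes 2
  Position 2 '(': depth becomes 3
  Position 3 '(': depth becomes 4
  Position 4 '(': depth becomes 5
  Position 5 ')': depth becomes 4
  Position 6 ')': depth becomes 3
  Position 7 '(': depth becomes 4
  Position 8 '(': depth becomes 5
  Position 9 ')': depth becomes 4
  Position 10 '(': depth becomes 5
  Position 11 '(': depth becomes 6
  Position 12 '(': depth becomes 7
  Position 13 '(': depth becomes 8
  Position 14 ')': depth becomes 7
  Position 15 ')': depth becomes 6
  Position 16 ')': depth becomes 5
  Position 17 ')': depth becomes 4
  Position 18 ')': depth becomes 3
  Position 19 ')': depth becomes 2
  Position 20 ')': depth becomes 1
  Position 21 ')': depth becomes 0
Maximum depth reached: 8

8


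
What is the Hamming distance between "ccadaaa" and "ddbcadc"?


Comparing "ccadaaa" and "ddbcadc" position by position:
  Position 0: 'c' vs 'd' => differ
  Position 1: 'c' vs 'd' => differ
  Position 2: 'a' vs 'b' => differ
  Position 3: 'd' vs 'c' => differ
  Position 4: 'a' vs 'a' => same
  Position 5: 'a' vs 'd' => differ
  Position 6: 'a' vs 'c' => differ
Total differences (Hamming distance): 6

6


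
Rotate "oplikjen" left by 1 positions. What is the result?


Input: "oplikjen", rotate left by 1
First 1 characters: "o"
Remaining characters: "plikjen"
Concatenate remaining + first: "plikjen" + "o" = "plikjeno"

plikjeno


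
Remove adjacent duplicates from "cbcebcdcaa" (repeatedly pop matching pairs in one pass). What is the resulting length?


Input: cbcebcdcaa
Stack-based adjacent duplicate removal:
  Read 'c': push. Stack: c
  Read 'b': push. Stack: cb
  Read 'c': push. Stack: cbc
  Read 'e': push. Stack: cbce
  Read 'b': push. Stack: cbceb
  Read 'c': push. Stack: cbcebc
  Read 'd': push. Stack: cbcebcd
  Read 'c': push. Stack: cbcebcdc
  Read 'a': push. Stack: cbcebcdca
  Read 'a': matches stack top 'a' => pop. Stack: cbcebcdc
Final stack: "cbcebcdc" (length 8)

8


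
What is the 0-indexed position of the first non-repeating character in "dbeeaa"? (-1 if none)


Input: dbeeaa
Character frequencies:
  'a': 2
  'b': 1
  'd': 1
  'e': 2
Scanning left to right for freq == 1:
  Position 0 ('d'): unique! => answer = 0

0


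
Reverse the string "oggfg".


Input: oggfg
Reading characters right to left:
  Position 4: 'g'
  Position 3: 'f'
  Position 2: 'g'
  Position 1: 'g'
  Position 0: 'o'
Reversed: gfggo

gfggo


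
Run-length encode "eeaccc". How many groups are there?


Input: eeaccc
Scanning for consecutive runs:
  Group 1: 'e' x 2 (positions 0-1)
  Group 2: 'a' x 1 (positions 2-2)
  Group 3: 'c' x 3 (positions 3-5)
Total groups: 3

3


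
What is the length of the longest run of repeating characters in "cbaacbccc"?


Input: "cbaacbccc"
Scanning for longest run:
  Position 1 ('b'): new char, reset run to 1
  Position 2 ('a'): new char, reset run to 1
  Position 3 ('a'): continues run of 'a', length=2
  Position 4 ('c'): new char, reset run to 1
  Position 5 ('b'): new char, reset run to 1
  Position 6 ('c'): new char, reset run to 1
  Position 7 ('c'): continues run of 'c', length=2
  Position 8 ('c'): continues run of 'c', length=3
Longest run: 'c' with length 3

3


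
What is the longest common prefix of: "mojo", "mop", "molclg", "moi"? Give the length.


Words: mojo, mop, molclg, moi
  Position 0: all 'm' => match
  Position 1: all 'o' => match
  Position 2: ('j', 'p', 'l', 'i') => mismatch, stop
LCP = "mo" (length 2)

2


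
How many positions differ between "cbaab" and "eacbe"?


Comparing "cbaab" and "eacbe" position by position:
  Position 0: 'c' vs 'e' => DIFFER
  Position 1: 'b' vs 'a' => DIFFER
  Position 2: 'a' vs 'c' => DIFFER
  Position 3: 'a' vs 'b' => DIFFER
  Position 4: 'b' vs 'e' => DIFFER
Positions that differ: 5

5


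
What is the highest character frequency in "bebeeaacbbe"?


Input: bebeeaacbbe
Character counts:
  'a': 2
  'b': 4
  'c': 1
  'e': 4
Maximum frequency: 4

4


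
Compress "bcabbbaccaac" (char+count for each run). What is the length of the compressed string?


Input: bcabbbaccaac
Runs:
  'b' x 1 => "b1"
  'c' x 1 => "c1"
  'a' x 1 => "a1"
  'b' x 3 => "b3"
  'a' x 1 => "a1"
  'c' x 2 => "c2"
  'a' x 2 => "a2"
  'c' x 1 => "c1"
Compressed: "b1c1a1b3a1c2a2c1"
Compressed length: 16

16


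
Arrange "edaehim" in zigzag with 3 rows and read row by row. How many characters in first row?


Zigzag "edaehim" into 3 rows:
Placing characters:
  'e' => row 0
  'd' => row 1
  'a' => row 2
  'e' => row 1
  'h' => row 0
  'i' => row 1
  'm' => row 2
Rows:
  Row 0: "eh"
  Row 1: "dei"
  Row 2: "am"
First row length: 2

2


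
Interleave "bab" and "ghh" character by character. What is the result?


Interleaving "bab" and "ghh":
  Position 0: 'b' from first, 'g' from second => "bg"
  Position 1: 'a' from first, 'h' from second => "ah"
  Position 2: 'b' from first, 'h' from second => "bh"
Result: bgahbh

bgahbh


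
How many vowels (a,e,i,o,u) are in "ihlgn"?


Input: ihlgn
Checking each character:
  'i' at position 0: vowel (running total: 1)
  'h' at position 1: consonant
  'l' at position 2: consonant
  'g' at position 3: consonant
  'n' at position 4: consonant
Total vowels: 1

1
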